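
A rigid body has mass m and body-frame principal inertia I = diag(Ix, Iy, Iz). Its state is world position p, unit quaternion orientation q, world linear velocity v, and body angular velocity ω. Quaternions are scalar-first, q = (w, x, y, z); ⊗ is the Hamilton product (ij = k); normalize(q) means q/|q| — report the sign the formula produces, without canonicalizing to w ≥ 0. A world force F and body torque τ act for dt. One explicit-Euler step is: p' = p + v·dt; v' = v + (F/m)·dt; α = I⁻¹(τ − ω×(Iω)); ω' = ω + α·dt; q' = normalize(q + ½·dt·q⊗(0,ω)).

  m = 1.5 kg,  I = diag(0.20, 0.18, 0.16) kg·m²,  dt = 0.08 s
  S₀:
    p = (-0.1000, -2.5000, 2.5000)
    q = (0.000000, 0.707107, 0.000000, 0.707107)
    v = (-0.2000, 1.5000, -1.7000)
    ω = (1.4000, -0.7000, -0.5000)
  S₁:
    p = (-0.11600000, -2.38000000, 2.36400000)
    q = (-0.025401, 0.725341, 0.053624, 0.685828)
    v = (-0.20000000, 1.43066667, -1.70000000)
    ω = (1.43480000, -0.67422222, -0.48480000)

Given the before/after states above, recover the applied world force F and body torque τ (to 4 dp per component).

F = (0.0000, -1.3000, 0.0000)
τ = (0.0800, 0.0300, 0.0500)

rate change Δω = (0.03480000, 0.02577778, 0.01520000)
precession coupling = (-0.0070, -0.0280, 0.0196)
applied torque τ = (0.0800, 0.0300, 0.0500)
velocity change Δv = (0.00000000, -0.06933333, 0.00000000)
m·(v₁−v₀)/dt = (0.0000, -1.3000, 0.0000)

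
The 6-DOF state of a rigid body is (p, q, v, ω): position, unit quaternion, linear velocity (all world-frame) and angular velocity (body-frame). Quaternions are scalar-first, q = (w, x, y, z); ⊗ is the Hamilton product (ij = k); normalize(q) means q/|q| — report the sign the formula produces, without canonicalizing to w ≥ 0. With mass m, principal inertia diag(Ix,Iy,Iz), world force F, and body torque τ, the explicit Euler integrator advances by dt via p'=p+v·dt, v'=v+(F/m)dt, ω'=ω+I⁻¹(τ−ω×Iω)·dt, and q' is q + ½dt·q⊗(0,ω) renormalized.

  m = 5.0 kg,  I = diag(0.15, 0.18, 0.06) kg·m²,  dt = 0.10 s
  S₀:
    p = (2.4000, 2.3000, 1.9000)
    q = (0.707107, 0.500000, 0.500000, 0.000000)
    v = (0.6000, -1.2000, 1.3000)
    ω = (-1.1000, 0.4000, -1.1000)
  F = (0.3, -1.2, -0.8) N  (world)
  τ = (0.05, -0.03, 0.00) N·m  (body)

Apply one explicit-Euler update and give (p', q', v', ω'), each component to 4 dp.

p' = (2.4600, 2.1800, 2.0300)
q' = (0.7223, 0.4322, 0.5399, -0.0014)
v' = (0.6060, -1.2240, 1.2840)
ω' = (-1.1019, 0.3228, -1.0780)

gyro term ω×Iω = (0.0528, 0.1089, -0.0132)
angular accel α = (-0.0187, -0.7717, 0.2200)
ω' = ω + α·dt = (-1.1019, 0.3228, -1.0780)
q⊗(0,ω) = (0.3500000, -1.3278177, 0.8328428, -0.0278177)
q + ½dt·q⊗(0,ω), renormalized = (0.7223, 0.4322, 0.5399, -0.0014)
a = (0.0600, -0.2400, -0.1600)
p + v·dt = (2.4600, 2.1800, 2.0300)
v + (F/m)dt = (0.6060, -1.2240, 1.2840)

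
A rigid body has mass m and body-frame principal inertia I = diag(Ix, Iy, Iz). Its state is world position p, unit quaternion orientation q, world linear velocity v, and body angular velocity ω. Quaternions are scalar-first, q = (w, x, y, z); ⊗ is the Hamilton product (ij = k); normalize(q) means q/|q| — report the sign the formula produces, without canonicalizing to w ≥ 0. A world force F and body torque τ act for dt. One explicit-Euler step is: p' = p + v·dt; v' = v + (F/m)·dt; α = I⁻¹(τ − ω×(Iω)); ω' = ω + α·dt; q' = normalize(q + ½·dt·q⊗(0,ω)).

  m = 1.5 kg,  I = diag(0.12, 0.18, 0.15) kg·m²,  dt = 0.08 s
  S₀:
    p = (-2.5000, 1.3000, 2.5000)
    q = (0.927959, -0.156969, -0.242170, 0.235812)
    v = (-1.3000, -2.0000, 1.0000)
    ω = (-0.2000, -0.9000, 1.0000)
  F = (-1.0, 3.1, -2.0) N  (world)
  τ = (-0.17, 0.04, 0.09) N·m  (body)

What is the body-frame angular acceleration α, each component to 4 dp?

precession coupling ω×(Iω) = (0.0270, 0.0060, 0.0108)
α = I⁻¹(τ − ω×Iω) = (-1.6417, 0.1889, 0.5280)

α = (-1.6417, 0.1889, 0.5280)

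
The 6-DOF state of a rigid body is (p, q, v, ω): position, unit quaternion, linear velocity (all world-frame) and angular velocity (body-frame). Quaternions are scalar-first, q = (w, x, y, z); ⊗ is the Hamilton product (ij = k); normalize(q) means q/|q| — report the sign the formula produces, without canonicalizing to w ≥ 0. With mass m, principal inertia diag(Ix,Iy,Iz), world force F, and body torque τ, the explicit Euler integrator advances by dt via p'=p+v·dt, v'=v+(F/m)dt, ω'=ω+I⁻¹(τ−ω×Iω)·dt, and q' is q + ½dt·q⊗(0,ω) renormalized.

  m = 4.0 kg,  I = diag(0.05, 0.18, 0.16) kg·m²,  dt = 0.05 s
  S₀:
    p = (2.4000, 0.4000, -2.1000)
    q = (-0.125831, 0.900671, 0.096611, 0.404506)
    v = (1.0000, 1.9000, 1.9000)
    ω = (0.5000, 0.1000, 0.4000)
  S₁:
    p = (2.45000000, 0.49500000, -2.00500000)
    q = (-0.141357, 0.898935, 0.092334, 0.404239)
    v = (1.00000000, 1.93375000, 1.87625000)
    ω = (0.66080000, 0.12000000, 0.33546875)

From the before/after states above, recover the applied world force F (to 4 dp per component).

F = (0.0000, 2.7000, -1.9000)

velocity change Δv = (0.00000000, 0.03375000, -0.02375000)
m·(v₁−v₀)/dt = (0.0000, 2.7000, -1.9000)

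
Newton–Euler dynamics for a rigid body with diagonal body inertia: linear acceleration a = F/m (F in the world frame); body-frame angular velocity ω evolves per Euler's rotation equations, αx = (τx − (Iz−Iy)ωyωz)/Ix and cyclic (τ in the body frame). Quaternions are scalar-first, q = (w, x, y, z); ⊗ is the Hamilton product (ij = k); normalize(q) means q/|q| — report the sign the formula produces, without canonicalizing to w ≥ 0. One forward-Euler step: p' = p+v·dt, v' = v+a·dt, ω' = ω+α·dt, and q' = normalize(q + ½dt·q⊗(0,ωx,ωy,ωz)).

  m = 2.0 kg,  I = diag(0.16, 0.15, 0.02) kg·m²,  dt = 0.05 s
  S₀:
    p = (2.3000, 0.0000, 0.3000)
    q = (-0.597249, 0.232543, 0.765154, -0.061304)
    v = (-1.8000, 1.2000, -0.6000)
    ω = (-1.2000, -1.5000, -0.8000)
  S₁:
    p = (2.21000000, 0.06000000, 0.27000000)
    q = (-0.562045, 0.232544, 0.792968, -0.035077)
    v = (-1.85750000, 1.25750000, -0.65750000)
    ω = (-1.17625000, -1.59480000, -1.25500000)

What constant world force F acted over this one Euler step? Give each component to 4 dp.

F = (-2.3000, 2.3000, -2.3000)

velocity change Δv = (-0.05750000, 0.05750000, -0.05750000)
m·(v₁−v₀)/dt = (-2.3000, 2.3000, -2.3000)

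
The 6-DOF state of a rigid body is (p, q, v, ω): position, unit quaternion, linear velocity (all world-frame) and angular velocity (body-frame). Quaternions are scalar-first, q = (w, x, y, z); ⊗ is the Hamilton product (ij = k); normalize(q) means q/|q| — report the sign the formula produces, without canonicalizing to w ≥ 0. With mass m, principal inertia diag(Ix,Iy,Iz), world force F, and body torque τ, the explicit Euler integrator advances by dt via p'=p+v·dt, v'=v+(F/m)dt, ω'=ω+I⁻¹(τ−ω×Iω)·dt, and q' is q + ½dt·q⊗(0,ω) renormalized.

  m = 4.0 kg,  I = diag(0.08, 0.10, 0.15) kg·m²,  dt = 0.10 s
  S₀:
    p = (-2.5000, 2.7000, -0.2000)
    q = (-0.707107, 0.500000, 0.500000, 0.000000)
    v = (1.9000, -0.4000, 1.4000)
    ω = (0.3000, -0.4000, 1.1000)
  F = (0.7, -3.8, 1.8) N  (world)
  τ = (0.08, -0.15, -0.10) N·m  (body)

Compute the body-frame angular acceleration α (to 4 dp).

α = (1.2750, -1.2690, -0.6507)

gyro term ω×Iω = (-0.0220, -0.0231, -0.0024)
α = I⁻¹(τ − ω×Iω) = (1.2750, -1.2690, -0.6507)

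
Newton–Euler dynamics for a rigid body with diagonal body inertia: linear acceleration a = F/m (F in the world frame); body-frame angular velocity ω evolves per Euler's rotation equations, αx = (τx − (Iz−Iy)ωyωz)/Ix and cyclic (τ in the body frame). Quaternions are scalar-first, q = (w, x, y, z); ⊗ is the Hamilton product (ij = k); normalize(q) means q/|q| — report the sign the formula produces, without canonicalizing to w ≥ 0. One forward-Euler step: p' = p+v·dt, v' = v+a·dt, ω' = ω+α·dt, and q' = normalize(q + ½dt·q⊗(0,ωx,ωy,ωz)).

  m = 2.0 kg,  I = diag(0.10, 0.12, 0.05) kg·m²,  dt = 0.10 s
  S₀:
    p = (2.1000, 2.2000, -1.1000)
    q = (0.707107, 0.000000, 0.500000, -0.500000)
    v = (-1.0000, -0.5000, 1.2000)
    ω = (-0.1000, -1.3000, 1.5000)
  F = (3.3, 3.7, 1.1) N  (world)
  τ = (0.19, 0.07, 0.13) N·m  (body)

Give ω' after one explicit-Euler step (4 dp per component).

ω' = (-0.0465, -1.2354, 1.7548)

α = I⁻¹(τ − ω×Iω) = (0.5350, 0.6458, 2.5480)
ω' = ω + α·dt = (-0.0465, -1.2354, 1.7548)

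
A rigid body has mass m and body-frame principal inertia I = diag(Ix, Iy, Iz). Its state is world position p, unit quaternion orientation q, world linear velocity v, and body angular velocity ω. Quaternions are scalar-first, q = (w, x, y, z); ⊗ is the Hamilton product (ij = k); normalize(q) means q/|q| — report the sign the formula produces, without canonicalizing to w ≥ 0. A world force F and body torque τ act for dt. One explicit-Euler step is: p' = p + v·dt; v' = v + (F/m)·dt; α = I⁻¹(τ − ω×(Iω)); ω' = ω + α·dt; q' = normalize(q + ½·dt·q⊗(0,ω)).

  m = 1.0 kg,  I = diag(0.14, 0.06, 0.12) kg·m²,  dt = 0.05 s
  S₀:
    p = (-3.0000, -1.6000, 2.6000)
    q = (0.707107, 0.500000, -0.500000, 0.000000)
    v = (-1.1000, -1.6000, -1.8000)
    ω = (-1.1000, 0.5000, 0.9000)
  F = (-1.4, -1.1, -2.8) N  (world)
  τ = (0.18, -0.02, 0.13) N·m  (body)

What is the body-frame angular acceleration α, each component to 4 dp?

α = (1.0929, -0.0033, 0.7167)

gyro term ω×Iω = (0.0270, -0.0198, 0.0440)
(τ − ω×Iω)/I = (1.0929, -0.0033, 0.7167)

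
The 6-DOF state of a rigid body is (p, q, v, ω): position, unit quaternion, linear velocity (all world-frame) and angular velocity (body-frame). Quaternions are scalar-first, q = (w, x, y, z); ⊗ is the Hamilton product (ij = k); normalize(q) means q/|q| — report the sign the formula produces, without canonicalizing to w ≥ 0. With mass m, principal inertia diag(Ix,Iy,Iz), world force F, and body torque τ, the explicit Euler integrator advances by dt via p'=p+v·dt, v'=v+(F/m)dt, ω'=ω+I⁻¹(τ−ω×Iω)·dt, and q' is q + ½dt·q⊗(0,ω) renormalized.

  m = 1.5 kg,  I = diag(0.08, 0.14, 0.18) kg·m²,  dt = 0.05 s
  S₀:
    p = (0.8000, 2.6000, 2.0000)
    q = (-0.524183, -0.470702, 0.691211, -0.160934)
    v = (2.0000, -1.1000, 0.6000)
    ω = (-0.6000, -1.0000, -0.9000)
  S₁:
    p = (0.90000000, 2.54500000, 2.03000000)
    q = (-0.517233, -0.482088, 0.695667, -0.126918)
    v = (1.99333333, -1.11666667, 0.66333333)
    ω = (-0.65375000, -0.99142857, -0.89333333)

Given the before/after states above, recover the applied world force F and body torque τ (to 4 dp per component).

F = (-0.2000, -0.5000, 1.9000)
τ = (-0.0500, -0.0300, 0.0600)

rate change Δω = (-0.05375000, 0.00857143, 0.00666667)
ω₀×(Iω₀) = (0.0360, -0.0540, 0.0360)
applied torque τ = (-0.0500, -0.0300, 0.0600)
velocity change Δv = (-0.00666667, -0.01666667, 0.06333333)
m·(v₁−v₀)/dt = (-0.2000, -0.5000, 1.9000)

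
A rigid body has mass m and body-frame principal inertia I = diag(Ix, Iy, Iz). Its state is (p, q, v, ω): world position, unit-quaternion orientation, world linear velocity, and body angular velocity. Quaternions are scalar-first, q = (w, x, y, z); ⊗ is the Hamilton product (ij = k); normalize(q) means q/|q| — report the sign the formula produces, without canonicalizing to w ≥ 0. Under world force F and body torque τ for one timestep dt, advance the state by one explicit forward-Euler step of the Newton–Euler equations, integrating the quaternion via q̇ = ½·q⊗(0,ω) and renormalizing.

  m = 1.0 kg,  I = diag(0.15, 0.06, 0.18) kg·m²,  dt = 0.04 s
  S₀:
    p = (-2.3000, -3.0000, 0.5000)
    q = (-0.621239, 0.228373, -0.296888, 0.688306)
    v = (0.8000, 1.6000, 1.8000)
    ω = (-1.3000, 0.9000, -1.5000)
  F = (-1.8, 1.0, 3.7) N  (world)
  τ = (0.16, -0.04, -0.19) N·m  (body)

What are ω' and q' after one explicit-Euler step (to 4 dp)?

ω' = (-1.2141, 0.9123, -1.5656)
q' = (-0.5887, 0.2408, -0.3188, 0.7027)

gyro term ω×Iω = (-0.1620, -0.0585, 0.1053)
(τ − ω×Iω)/I = (2.1467, 0.3083, -1.6406)
ω' = ω + α·dt = (-1.2141, 0.9123, -1.5656)
2q̇ = q⊗(0,ω) = (1.5965431, 0.6334673, -1.1113534, 0.7514398)
q + ½dt·q⊗(0,ω), renormalized = (-0.5887, 0.2408, -0.3188, 0.7027)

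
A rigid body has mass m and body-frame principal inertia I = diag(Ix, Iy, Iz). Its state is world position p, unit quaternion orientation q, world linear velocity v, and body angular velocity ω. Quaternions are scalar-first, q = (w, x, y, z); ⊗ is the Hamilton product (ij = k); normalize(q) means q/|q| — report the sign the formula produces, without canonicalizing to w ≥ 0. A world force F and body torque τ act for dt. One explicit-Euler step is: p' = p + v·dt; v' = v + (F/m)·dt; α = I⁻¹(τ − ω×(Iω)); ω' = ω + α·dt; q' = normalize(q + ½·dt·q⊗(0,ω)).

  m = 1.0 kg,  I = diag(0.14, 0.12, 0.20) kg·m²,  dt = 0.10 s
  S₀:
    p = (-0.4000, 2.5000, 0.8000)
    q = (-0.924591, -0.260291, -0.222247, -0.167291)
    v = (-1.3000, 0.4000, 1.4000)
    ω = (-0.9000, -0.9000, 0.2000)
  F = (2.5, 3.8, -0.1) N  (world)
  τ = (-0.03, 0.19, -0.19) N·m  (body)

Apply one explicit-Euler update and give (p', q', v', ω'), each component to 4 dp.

p' = (-0.5300, 2.5400, 0.9400)
q' = (-0.9427, -0.2280, -0.1702, -0.1745)
v' = (-1.0500, 0.7800, 1.3900)
ω' = (-0.9111, -0.7507, 0.1131)

precession coupling ω×(Iω) = (-0.0144, 0.0108, -0.0162)
(τ − ω×Iω)/I = (-0.1114, 1.4933, -0.8690)
new body rate ω' = (-0.9111, -0.7507, 0.1131)
q⊗(0,ω) = (-0.4008260, 0.6371206, 1.0347520, -0.1506786)
q' = normalize(q + ½dt·q⊗(0,ω)) = (-0.9427, -0.2280, -0.1702, -0.1745)
a = (2.5000, 3.8000, -0.1000)
p + v·dt = (-0.5300, 2.5400, 0.9400)
v + (F/m)dt = (-1.0500, 0.7800, 1.3900)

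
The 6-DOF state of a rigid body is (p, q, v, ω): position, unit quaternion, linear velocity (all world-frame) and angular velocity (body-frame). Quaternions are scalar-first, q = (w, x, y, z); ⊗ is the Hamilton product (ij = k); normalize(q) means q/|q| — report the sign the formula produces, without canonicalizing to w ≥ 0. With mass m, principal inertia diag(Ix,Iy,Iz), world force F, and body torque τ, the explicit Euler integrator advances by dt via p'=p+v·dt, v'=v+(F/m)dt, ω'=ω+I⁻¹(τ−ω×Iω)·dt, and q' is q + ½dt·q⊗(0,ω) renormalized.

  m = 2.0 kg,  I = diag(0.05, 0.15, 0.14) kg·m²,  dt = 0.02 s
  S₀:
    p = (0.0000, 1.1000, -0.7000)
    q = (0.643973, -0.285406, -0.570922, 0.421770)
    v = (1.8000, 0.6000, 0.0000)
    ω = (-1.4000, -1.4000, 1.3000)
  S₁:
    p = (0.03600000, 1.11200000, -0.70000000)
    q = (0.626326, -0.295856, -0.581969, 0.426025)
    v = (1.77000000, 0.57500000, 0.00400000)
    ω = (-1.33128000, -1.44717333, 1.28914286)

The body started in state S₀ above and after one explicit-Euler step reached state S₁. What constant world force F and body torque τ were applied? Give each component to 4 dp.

F = (-3.0000, -2.5000, 0.4000)
τ = (0.1900, -0.1900, 0.1200)

velocity change Δv = (-0.03000000, -0.02500000, 0.00400000)
m·(v₁−v₀)/dt = (-3.0000, -2.5000, 0.4000)
rate change Δω = (0.06872000, -0.04717333, -0.01085714)
I·α + gyro = (0.1900, -0.1900, 0.1200)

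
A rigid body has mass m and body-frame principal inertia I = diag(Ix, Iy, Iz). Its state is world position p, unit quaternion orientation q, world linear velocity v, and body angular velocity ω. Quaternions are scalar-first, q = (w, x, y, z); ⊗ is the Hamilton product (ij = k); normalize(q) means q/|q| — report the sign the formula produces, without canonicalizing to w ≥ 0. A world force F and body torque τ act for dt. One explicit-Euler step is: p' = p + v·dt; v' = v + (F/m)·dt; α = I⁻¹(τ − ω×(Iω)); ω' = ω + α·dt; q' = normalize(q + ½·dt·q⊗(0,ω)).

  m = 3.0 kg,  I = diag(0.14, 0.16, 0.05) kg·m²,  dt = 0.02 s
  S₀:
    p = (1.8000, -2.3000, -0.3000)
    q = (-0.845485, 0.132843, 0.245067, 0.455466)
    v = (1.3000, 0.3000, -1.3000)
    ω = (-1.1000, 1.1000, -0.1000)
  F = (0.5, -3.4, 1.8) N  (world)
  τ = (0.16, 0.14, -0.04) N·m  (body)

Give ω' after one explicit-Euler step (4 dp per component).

gyro term ω×Iω = (0.0121, 0.0099, -0.0242)
(τ − ω×Iω)/I = (1.0564, 0.8131, -0.3160)
ω + α·dt = (-1.0789, 1.1163, -0.1063)

ω' = (-1.0789, 1.1163, -0.1063)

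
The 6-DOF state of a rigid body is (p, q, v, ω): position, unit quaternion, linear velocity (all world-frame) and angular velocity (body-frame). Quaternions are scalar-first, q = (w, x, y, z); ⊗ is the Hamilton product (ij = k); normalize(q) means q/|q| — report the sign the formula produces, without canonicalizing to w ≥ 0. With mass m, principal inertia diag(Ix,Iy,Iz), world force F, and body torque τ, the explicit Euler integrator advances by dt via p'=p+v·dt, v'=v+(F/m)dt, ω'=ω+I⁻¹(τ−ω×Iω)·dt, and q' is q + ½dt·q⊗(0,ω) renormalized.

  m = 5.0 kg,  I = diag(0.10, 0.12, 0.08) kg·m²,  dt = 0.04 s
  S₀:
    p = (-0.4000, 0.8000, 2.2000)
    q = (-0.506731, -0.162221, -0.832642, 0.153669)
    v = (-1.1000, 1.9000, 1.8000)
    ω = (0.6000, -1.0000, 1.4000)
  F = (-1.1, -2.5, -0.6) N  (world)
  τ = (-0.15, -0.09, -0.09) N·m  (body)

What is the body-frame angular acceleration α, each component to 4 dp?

α = (-2.0600, -0.8900, -0.9750)

precession coupling ω×(Iω) = (0.0560, 0.0168, -0.0120)
α = I⁻¹(τ − ω×Iω) = (-2.0600, -0.8900, -0.9750)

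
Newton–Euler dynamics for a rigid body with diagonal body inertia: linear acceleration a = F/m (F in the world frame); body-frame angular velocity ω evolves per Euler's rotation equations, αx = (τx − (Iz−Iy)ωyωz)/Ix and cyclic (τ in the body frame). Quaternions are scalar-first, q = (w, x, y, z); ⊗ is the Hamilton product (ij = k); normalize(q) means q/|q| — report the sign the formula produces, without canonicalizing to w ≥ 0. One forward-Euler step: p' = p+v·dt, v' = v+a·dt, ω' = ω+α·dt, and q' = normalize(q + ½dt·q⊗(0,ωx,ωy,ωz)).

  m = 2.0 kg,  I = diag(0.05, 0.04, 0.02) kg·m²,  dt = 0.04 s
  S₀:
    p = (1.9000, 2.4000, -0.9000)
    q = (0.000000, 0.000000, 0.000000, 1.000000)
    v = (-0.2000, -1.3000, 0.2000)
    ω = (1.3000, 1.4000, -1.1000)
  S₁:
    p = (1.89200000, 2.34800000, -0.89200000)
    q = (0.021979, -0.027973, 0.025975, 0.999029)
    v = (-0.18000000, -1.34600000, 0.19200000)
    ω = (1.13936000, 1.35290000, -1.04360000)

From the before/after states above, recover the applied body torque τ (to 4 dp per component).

τ = (-0.1700, -0.0900, 0.0100)

rate change Δω = (-0.16064000, -0.04710000, 0.05640000)
I·α + gyro = (-0.1700, -0.0900, 0.0100)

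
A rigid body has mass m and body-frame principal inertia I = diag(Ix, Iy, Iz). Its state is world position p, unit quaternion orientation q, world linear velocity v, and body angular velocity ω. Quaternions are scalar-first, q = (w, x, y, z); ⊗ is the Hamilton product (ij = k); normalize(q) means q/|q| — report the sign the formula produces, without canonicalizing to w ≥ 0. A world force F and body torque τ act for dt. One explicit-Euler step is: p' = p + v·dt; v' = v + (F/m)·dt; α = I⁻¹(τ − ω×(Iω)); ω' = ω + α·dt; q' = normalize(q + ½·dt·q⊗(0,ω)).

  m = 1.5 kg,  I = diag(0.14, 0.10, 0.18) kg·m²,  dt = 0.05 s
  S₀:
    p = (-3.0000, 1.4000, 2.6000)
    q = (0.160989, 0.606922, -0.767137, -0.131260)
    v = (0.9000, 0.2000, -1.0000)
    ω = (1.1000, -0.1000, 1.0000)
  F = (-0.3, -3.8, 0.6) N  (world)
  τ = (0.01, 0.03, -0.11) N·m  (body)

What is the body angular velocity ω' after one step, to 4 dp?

precession coupling ω×(Iω) = (-0.0080, -0.0440, 0.0044)
α = I⁻¹(τ − ω×Iω) = (0.1286, 0.7400, -0.6356)
ω + α·dt = (1.1064, -0.0630, 0.9682)

ω' = (1.1064, -0.0630, 0.9682)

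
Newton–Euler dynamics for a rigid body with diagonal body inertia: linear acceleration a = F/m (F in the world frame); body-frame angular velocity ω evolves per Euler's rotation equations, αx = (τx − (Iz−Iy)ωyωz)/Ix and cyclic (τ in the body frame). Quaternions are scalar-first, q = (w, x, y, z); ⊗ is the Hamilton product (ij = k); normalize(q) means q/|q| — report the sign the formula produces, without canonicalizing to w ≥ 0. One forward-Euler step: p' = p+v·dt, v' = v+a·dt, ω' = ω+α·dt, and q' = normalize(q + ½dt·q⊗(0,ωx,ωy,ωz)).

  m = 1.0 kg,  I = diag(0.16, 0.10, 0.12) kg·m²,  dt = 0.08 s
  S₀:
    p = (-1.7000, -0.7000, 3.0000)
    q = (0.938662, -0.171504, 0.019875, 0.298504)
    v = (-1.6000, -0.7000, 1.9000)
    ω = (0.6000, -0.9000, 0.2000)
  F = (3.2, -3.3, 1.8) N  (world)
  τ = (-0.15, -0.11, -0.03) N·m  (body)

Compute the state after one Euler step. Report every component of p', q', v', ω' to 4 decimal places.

p' = (-1.8280, -0.7560, 3.1520)
q' = (0.9402, -0.1379, -0.0054, 0.3114)
v' = (-1.3440, -0.9640, 2.0440)
ω' = (0.5268, -0.9918, 0.1584)

a = F/m = (3.2000, -3.3000, 1.8000)
p + v·dt = (-1.8280, -0.7560, 3.1520)
v + (F/m)dt = (-1.3440, -0.9640, 2.0440)
ω×(Iω) gyroscopic = (-0.0036, 0.0048, 0.0324)
(τ − ω×Iω)/I = (-0.9150, -1.1480, -0.5200)
ω' = ω + α·dt = (0.5268, -0.9918, 0.1584)
2q̇ = q⊗(0,ω) = (0.0610891, 0.8358258, -0.6313926, 0.3301610)
q + ½dt·q⊗(0,ω), renormalized = (0.9402, -0.1379, -0.0054, 0.3114)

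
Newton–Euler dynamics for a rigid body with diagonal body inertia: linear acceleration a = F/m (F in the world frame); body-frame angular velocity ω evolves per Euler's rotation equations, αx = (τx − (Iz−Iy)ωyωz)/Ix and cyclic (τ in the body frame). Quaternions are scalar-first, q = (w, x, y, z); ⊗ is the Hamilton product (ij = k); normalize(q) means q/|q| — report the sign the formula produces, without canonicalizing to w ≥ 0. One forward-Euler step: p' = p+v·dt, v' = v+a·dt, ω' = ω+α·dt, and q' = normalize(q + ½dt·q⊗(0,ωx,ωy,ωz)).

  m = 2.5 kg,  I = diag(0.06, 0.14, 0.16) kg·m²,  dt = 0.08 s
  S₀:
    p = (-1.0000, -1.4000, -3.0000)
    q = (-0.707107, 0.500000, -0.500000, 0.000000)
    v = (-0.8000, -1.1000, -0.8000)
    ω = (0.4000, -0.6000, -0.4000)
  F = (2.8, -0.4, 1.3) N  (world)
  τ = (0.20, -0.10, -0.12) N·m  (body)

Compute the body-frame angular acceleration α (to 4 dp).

precession coupling ω×(Iω) = (0.0048, 0.0160, -0.0192)
α = I⁻¹(τ − ω×Iω) = (3.2533, -0.8286, -0.6300)

α = (3.2533, -0.8286, -0.6300)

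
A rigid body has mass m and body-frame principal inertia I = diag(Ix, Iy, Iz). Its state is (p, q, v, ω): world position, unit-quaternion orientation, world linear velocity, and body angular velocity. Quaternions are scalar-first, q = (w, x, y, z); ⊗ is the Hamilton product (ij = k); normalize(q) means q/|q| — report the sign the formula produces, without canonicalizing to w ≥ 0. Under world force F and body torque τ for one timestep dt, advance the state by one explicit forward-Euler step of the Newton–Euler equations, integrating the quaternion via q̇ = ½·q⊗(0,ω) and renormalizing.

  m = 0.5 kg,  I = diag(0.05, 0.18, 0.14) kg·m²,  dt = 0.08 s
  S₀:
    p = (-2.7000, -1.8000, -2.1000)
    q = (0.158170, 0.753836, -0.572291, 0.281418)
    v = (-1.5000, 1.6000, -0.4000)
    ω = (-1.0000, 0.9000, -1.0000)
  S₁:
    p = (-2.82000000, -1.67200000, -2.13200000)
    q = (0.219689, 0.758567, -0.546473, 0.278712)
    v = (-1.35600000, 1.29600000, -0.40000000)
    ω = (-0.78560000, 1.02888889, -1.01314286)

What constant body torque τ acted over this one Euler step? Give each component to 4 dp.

rate change Δω = (0.21440000, 0.12888889, -0.01314286)
precession coupling = (0.0360, -0.0900, -0.1170)
I·α + gyro = (0.1700, 0.2000, -0.1400)

τ = (0.1700, 0.2000, -0.1400)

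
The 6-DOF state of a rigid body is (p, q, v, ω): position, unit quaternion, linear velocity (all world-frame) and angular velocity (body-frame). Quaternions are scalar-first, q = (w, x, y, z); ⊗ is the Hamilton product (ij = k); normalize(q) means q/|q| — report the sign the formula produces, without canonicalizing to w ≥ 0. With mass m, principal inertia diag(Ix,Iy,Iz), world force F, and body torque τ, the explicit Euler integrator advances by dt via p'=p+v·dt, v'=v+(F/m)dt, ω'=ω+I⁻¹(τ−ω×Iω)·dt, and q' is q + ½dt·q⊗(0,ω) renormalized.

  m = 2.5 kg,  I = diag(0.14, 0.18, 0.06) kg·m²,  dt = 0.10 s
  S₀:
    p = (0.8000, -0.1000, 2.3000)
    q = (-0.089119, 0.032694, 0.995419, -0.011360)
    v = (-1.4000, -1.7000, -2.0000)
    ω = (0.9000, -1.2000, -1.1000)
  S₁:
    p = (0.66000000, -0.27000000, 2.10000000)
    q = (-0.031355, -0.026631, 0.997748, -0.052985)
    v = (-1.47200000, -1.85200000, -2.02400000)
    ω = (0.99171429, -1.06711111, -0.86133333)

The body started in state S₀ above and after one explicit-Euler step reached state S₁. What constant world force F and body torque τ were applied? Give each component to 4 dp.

Δv = v₁−v₀ = (-0.07200000, -0.15200000, -0.02400000)
F = m·Δv/dt = (-1.8000, -3.8000, -0.6000)
ω₁ − ω₀ = (0.09171429, 0.13288889, 0.23866667)
τ = I·(Δω/dt) + ω₀×(Iω₀) = (-0.0300, 0.1600, 0.1000)

F = (-1.8000, -3.8000, -0.6000)
τ = (-0.0300, 0.1600, 0.1000)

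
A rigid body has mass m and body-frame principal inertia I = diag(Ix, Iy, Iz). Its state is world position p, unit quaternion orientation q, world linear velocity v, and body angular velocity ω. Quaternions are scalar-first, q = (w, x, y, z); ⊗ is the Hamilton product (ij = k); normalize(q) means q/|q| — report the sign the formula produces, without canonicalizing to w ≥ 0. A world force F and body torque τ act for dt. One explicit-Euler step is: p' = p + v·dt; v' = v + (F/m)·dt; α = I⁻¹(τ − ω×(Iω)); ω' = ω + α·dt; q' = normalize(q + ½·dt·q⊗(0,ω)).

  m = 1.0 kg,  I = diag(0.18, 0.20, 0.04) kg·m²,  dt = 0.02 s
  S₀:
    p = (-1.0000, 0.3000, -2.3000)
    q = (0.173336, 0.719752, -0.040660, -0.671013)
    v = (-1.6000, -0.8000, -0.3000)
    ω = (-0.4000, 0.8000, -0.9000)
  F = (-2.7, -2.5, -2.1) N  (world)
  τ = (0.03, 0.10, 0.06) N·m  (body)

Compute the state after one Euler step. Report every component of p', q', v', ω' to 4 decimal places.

p' = (-1.0320, 0.2840, -2.3060)
q' = (0.1705, 0.7247, -0.0301, -0.6669)
v' = (-1.6540, -0.8500, -0.3420)
ω' = (-0.4095, 0.8050, -0.8668)

linear accel F/m = (-2.7000, -2.5000, -2.1000)
p' = p + v·dt = (-1.0320, 0.2840, -2.3060)
v' = v + a·dt = (-1.6540, -0.8500, -0.3420)
gyro term ω×Iω = (0.1152, 0.0504, -0.0064)
α = I⁻¹(τ − ω×Iω) = (-0.4733, 0.2480, 1.6600)
new body rate ω' = (-0.4095, 0.8050, -0.8668)
2q̇ = q⊗(0,ω) = (-0.2834829, 0.5040700, 1.0548508, 0.4035352)
q + ½dt·q⊗(0,ω), renormalized = (0.1705, 0.7247, -0.0301, -0.6669)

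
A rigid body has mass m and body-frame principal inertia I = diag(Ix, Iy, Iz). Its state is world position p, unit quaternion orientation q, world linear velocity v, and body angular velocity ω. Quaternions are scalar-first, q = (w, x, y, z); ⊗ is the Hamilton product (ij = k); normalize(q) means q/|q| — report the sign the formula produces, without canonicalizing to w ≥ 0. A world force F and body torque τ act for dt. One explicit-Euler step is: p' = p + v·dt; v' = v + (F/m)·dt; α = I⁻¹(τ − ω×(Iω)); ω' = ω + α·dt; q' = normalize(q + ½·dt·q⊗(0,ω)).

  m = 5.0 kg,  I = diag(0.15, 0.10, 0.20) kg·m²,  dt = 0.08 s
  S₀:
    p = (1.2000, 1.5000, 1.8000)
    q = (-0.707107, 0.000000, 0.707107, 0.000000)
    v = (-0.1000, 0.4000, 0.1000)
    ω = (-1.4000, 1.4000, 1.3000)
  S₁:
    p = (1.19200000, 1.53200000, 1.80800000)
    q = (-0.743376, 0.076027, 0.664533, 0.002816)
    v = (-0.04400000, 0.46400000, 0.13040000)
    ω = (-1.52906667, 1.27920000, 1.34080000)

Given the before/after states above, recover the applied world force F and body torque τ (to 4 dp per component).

F = (3.5000, 4.0000, 1.9000)
τ = (-0.0600, -0.0600, 0.2000)

Δv = v₁−v₀ = (0.05600000, 0.06400000, 0.03040000)
m·(v₁−v₀)/dt = (3.5000, 4.0000, 1.9000)
Δω = ω₁−ω₀ = (-0.12906667, -0.12080000, 0.04080000)
I·α + gyro = (-0.0600, -0.0600, 0.2000)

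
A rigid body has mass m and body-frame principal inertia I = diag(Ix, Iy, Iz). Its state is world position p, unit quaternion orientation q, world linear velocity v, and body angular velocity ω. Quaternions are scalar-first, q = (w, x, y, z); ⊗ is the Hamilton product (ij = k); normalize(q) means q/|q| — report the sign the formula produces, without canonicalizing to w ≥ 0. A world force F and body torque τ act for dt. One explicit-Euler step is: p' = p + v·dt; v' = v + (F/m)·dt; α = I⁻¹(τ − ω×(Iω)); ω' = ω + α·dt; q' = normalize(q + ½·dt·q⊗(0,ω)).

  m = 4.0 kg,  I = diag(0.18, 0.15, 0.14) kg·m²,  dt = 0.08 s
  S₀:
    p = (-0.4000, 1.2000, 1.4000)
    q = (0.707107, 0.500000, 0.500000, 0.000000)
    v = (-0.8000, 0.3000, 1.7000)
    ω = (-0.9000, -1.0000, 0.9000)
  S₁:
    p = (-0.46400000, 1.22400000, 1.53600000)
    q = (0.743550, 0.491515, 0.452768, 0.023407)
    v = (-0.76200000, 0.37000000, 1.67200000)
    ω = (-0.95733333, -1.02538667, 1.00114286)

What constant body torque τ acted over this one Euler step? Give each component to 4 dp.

rate change Δω = (-0.05733333, -0.02538667, 0.10114286)
gyro term ω₀×Iω₀ = (0.0090, -0.0324, -0.0270)
I·α + gyro = (-0.1200, -0.0800, 0.1500)

τ = (-0.1200, -0.0800, 0.1500)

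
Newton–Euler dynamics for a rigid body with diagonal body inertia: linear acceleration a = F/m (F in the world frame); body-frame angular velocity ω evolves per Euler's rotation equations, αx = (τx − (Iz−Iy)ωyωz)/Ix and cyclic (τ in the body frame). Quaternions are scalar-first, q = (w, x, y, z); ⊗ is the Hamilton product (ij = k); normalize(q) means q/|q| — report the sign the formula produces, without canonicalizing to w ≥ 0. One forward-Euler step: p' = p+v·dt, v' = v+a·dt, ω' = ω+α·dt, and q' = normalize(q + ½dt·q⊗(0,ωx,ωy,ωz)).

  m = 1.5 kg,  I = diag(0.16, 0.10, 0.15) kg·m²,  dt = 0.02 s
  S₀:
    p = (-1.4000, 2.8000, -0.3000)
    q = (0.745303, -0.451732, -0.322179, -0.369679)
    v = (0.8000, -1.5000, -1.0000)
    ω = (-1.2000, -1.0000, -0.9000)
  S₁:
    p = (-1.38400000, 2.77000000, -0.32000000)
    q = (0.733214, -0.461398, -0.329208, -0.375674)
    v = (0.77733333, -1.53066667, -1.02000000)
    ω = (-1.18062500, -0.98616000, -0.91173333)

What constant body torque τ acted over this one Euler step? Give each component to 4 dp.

τ = (0.2000, 0.0800, -0.1600)

ω₁ − ω₀ = (0.01937500, 0.01384000, -0.01173333)
ω₀×(Iω₀) = (0.0450, 0.0108, -0.0720)
applied torque τ = (0.2000, 0.0800, -0.1600)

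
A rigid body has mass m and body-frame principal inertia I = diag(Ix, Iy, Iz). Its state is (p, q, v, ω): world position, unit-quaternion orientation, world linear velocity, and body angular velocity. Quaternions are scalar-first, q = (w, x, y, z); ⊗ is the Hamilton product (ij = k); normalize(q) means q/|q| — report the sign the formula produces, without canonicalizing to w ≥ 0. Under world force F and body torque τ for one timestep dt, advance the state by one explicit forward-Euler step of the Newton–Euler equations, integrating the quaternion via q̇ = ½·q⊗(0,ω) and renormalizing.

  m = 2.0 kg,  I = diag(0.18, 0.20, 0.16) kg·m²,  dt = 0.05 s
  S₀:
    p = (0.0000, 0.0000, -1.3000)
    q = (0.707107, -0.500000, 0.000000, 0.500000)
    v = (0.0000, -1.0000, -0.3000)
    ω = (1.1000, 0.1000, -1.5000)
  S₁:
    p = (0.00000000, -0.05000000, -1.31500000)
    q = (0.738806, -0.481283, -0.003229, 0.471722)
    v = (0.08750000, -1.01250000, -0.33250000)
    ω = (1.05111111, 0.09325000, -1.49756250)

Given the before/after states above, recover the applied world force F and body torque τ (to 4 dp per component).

Δv = v₁−v₀ = (0.08750000, -0.01250000, -0.03250000)
applied force F = (3.5000, -0.5000, -1.3000)
ω₁ − ω₀ = (-0.04888889, -0.00675000, 0.00243750)
τ = I·(Δω/dt) + ω₀×(Iω₀) = (-0.1700, -0.0600, 0.0100)

F = (3.5000, -0.5000, -1.3000)
τ = (-0.1700, -0.0600, 0.0100)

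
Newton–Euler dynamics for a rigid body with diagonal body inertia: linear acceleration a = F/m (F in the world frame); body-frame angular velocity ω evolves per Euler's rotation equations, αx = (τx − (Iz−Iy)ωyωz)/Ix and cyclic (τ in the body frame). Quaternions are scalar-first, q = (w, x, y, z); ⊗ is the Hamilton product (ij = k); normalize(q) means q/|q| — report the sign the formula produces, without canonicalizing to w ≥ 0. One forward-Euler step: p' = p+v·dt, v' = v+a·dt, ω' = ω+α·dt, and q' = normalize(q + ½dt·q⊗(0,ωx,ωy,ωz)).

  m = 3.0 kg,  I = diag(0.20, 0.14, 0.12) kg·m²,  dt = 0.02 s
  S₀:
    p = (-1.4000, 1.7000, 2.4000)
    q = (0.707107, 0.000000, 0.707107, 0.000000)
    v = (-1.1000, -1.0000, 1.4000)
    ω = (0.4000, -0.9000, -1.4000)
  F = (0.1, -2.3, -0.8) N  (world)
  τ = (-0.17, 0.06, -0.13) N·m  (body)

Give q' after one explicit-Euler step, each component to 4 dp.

2q̇ = q⊗(0,ω) = (0.6363963, -0.7071070, -0.6363963, -1.2727926)
q + ½dt·q⊗(0,ω), renormalized = (0.7134, -0.0071, 0.7006, -0.0127)

q' = (0.7134, -0.0071, 0.7006, -0.0127)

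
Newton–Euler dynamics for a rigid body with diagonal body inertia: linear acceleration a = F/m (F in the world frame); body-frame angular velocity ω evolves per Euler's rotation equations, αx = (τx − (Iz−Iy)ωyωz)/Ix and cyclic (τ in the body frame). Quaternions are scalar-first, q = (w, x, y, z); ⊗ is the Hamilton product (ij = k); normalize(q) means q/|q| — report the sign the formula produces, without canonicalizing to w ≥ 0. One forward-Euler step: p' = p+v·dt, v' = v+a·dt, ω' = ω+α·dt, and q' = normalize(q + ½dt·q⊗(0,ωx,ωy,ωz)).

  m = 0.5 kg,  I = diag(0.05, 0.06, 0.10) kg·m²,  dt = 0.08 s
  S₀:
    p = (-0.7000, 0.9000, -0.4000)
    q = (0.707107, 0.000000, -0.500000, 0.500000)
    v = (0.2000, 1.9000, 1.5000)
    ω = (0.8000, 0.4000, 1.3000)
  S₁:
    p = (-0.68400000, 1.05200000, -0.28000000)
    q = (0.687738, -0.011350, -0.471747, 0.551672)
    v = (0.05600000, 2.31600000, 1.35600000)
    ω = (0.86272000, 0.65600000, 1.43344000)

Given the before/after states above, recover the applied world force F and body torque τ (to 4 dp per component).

ω₁ − ω₀ = (0.06272000, 0.25600000, 0.13344000)
gyro term ω₀×Iω₀ = (0.0208, -0.0520, 0.0032)
I·α + gyro = (0.0600, 0.1400, 0.1700)
velocity change Δv = (-0.14400000, 0.41600000, -0.14400000)
applied force F = (-0.9000, 2.6000, -0.9000)

F = (-0.9000, 2.6000, -0.9000)
τ = (0.0600, 0.1400, 0.1700)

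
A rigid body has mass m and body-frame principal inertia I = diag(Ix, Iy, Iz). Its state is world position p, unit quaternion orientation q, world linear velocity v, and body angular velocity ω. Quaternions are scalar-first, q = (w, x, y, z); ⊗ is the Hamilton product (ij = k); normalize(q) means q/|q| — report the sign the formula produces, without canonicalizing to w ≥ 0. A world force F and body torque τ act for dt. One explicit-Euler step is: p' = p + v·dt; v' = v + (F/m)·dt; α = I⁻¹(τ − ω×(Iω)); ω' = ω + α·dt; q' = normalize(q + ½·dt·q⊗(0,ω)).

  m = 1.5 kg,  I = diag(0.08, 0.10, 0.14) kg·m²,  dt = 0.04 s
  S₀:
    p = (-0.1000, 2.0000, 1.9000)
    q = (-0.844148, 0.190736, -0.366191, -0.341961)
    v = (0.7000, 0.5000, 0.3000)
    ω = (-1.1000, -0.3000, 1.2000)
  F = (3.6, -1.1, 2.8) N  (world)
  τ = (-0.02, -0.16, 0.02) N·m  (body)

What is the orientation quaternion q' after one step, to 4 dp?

q' = (-0.8335, 0.1984, -0.3580, -0.3712)

2q̇ = q⊗(0,ω) = (0.5103055, 0.3865453, 0.4005183, -1.4730085)
q + ½dt·q⊗(0,ω), renormalized = (-0.8335, 0.1984, -0.3580, -0.3712)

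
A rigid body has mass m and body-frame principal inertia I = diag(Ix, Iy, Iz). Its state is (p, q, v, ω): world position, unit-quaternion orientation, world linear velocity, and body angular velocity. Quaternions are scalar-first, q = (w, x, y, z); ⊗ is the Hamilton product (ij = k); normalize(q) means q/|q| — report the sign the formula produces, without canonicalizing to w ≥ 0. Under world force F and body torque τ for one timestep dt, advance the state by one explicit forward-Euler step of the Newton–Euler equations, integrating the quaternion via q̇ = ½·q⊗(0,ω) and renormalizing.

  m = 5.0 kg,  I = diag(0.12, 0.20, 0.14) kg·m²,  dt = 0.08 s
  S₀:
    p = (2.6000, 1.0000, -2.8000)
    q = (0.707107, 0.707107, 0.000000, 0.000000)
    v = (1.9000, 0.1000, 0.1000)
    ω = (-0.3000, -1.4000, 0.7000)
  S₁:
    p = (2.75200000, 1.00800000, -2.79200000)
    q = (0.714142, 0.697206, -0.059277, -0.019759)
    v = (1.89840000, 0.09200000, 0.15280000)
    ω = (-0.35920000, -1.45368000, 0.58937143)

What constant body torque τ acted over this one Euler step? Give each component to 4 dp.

ω₁ − ω₀ = (-0.05920000, -0.05368000, -0.11062857)
ω₀×(Iω₀) = (0.0588, 0.0042, 0.0336)
I·α + gyro = (-0.0300, -0.1300, -0.1600)

τ = (-0.0300, -0.1300, -0.1600)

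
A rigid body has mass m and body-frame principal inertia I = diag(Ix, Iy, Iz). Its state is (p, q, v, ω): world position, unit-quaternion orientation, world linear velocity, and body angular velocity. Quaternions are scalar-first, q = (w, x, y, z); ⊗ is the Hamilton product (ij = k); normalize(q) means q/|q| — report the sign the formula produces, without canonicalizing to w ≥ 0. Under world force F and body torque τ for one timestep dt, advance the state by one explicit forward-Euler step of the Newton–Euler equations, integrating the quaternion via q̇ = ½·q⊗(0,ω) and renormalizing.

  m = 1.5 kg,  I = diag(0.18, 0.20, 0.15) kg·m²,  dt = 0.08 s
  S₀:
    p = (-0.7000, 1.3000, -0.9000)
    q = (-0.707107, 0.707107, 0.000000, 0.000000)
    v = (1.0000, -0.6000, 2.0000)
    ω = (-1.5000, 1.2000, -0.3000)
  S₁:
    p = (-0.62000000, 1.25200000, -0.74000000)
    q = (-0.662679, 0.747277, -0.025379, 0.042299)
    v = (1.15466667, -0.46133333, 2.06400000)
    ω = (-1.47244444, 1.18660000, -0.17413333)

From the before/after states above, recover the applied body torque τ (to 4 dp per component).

τ = (0.0800, -0.0200, 0.2000)

Δω = ω₁−ω₀ = (0.02755556, -0.01340000, 0.12586667)
gyro term ω₀×Iω₀ = (0.0180, 0.0135, -0.0360)
I·α + gyro = (0.0800, -0.0200, 0.2000)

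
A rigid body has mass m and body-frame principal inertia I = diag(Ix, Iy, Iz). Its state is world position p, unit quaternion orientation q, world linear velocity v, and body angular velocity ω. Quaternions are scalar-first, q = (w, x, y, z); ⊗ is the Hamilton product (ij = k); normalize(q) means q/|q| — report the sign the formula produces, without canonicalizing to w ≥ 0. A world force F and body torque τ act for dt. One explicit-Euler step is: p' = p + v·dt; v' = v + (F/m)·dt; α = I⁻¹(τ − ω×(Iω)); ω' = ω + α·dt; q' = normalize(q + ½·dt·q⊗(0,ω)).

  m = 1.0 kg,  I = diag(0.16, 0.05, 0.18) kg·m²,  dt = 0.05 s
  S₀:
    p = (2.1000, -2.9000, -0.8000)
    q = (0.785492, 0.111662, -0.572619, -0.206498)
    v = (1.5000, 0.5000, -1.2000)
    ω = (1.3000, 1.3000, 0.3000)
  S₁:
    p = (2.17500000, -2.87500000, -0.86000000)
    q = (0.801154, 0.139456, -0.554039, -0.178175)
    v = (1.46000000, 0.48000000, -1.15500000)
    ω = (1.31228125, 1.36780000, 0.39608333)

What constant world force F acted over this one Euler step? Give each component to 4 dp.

F = (-0.8000, -0.4000, 0.9000)

velocity change Δv = (-0.04000000, -0.02000000, 0.04500000)
applied force F = (-0.8000, -0.4000, 0.9000)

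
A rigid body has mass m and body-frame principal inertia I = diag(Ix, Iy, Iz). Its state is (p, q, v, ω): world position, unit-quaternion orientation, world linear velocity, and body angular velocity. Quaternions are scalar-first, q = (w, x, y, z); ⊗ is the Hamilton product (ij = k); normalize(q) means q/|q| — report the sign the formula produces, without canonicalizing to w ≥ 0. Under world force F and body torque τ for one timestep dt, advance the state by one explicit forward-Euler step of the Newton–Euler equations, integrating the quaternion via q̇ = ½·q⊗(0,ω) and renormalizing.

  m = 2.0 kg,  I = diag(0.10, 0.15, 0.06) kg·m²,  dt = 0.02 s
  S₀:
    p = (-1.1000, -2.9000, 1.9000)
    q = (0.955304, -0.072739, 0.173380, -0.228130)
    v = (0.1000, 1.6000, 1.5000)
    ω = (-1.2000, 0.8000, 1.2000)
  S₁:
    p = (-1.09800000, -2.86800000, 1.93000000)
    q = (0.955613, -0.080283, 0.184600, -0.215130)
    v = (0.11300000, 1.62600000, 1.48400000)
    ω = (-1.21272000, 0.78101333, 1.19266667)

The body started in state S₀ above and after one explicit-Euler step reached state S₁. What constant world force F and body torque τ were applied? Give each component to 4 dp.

v₁ − v₀ = (0.01300000, 0.02600000, -0.01600000)
m·(v₁−v₀)/dt = (1.3000, 2.6000, -1.6000)
rate change Δω = (-0.01272000, -0.01898667, -0.00733333)
gyro term ω₀×Iω₀ = (-0.0864, -0.0576, -0.0480)
applied torque τ = (-0.1500, -0.2000, -0.0700)

F = (1.3000, 2.6000, -1.6000)
τ = (-0.1500, -0.2000, -0.0700)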